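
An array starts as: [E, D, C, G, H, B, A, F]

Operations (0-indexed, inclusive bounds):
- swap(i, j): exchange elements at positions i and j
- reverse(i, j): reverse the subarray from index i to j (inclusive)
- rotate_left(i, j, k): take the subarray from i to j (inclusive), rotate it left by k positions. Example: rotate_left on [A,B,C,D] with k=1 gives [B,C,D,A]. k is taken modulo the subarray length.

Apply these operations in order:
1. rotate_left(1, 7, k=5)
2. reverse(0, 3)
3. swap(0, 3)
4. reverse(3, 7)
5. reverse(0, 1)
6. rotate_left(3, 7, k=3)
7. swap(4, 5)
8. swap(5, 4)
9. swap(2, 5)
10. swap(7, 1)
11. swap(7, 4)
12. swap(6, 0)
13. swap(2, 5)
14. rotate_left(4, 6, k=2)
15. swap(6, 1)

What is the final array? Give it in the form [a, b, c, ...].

After 1 (rotate_left(1, 7, k=5)): [E, A, F, D, C, G, H, B]
After 2 (reverse(0, 3)): [D, F, A, E, C, G, H, B]
After 3 (swap(0, 3)): [E, F, A, D, C, G, H, B]
After 4 (reverse(3, 7)): [E, F, A, B, H, G, C, D]
After 5 (reverse(0, 1)): [F, E, A, B, H, G, C, D]
After 6 (rotate_left(3, 7, k=3)): [F, E, A, C, D, B, H, G]
After 7 (swap(4, 5)): [F, E, A, C, B, D, H, G]
After 8 (swap(5, 4)): [F, E, A, C, D, B, H, G]
After 9 (swap(2, 5)): [F, E, B, C, D, A, H, G]
After 10 (swap(7, 1)): [F, G, B, C, D, A, H, E]
After 11 (swap(7, 4)): [F, G, B, C, E, A, H, D]
After 12 (swap(6, 0)): [H, G, B, C, E, A, F, D]
After 13 (swap(2, 5)): [H, G, A, C, E, B, F, D]
After 14 (rotate_left(4, 6, k=2)): [H, G, A, C, F, E, B, D]
After 15 (swap(6, 1)): [H, B, A, C, F, E, G, D]

Answer: [H, B, A, C, F, E, G, D]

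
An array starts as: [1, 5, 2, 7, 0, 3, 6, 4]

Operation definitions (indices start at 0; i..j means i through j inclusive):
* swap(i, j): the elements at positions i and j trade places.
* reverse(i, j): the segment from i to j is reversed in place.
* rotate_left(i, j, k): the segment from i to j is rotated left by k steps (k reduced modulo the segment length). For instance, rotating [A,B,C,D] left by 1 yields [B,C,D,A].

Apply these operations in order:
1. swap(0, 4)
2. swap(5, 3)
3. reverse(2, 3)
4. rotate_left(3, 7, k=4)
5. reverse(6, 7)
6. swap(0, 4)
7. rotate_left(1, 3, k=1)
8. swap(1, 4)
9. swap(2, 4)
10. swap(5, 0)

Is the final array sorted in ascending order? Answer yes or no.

Answer: no

Derivation:
After 1 (swap(0, 4)): [0, 5, 2, 7, 1, 3, 6, 4]
After 2 (swap(5, 3)): [0, 5, 2, 3, 1, 7, 6, 4]
After 3 (reverse(2, 3)): [0, 5, 3, 2, 1, 7, 6, 4]
After 4 (rotate_left(3, 7, k=4)): [0, 5, 3, 4, 2, 1, 7, 6]
After 5 (reverse(6, 7)): [0, 5, 3, 4, 2, 1, 6, 7]
After 6 (swap(0, 4)): [2, 5, 3, 4, 0, 1, 6, 7]
After 7 (rotate_left(1, 3, k=1)): [2, 3, 4, 5, 0, 1, 6, 7]
After 8 (swap(1, 4)): [2, 0, 4, 5, 3, 1, 6, 7]
After 9 (swap(2, 4)): [2, 0, 3, 5, 4, 1, 6, 7]
After 10 (swap(5, 0)): [1, 0, 3, 5, 4, 2, 6, 7]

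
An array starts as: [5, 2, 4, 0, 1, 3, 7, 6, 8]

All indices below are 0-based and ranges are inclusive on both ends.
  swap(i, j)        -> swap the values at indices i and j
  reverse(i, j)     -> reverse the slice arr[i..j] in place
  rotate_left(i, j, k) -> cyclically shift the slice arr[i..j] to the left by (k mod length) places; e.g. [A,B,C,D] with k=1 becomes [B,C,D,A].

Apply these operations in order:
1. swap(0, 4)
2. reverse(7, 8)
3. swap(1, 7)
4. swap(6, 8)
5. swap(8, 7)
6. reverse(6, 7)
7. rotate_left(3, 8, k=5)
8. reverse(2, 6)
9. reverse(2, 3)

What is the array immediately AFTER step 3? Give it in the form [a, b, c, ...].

After 1 (swap(0, 4)): [1, 2, 4, 0, 5, 3, 7, 6, 8]
After 2 (reverse(7, 8)): [1, 2, 4, 0, 5, 3, 7, 8, 6]
After 3 (swap(1, 7)): [1, 8, 4, 0, 5, 3, 7, 2, 6]

Answer: [1, 8, 4, 0, 5, 3, 7, 2, 6]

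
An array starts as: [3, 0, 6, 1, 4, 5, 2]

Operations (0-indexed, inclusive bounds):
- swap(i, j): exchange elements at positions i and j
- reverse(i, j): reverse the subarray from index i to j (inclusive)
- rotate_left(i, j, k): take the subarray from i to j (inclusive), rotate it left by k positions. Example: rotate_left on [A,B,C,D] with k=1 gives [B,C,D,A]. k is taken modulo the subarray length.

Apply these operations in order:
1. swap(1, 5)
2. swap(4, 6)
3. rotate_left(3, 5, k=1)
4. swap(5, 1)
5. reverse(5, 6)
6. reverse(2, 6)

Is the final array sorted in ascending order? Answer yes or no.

After 1 (swap(1, 5)): [3, 5, 6, 1, 4, 0, 2]
After 2 (swap(4, 6)): [3, 5, 6, 1, 2, 0, 4]
After 3 (rotate_left(3, 5, k=1)): [3, 5, 6, 2, 0, 1, 4]
After 4 (swap(5, 1)): [3, 1, 6, 2, 0, 5, 4]
After 5 (reverse(5, 6)): [3, 1, 6, 2, 0, 4, 5]
After 6 (reverse(2, 6)): [3, 1, 5, 4, 0, 2, 6]

Answer: no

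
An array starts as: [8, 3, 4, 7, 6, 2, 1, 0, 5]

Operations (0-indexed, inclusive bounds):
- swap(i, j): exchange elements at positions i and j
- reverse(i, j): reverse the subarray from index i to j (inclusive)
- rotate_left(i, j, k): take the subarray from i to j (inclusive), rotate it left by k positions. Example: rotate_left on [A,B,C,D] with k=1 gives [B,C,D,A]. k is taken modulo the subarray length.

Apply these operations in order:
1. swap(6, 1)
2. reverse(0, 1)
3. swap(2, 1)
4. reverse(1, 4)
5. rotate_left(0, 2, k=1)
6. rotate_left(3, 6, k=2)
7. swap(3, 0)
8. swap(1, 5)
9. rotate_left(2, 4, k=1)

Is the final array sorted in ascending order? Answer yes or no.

After 1 (swap(6, 1)): [8, 1, 4, 7, 6, 2, 3, 0, 5]
After 2 (reverse(0, 1)): [1, 8, 4, 7, 6, 2, 3, 0, 5]
After 3 (swap(2, 1)): [1, 4, 8, 7, 6, 2, 3, 0, 5]
After 4 (reverse(1, 4)): [1, 6, 7, 8, 4, 2, 3, 0, 5]
After 5 (rotate_left(0, 2, k=1)): [6, 7, 1, 8, 4, 2, 3, 0, 5]
After 6 (rotate_left(3, 6, k=2)): [6, 7, 1, 2, 3, 8, 4, 0, 5]
After 7 (swap(3, 0)): [2, 7, 1, 6, 3, 8, 4, 0, 5]
After 8 (swap(1, 5)): [2, 8, 1, 6, 3, 7, 4, 0, 5]
After 9 (rotate_left(2, 4, k=1)): [2, 8, 6, 3, 1, 7, 4, 0, 5]

Answer: no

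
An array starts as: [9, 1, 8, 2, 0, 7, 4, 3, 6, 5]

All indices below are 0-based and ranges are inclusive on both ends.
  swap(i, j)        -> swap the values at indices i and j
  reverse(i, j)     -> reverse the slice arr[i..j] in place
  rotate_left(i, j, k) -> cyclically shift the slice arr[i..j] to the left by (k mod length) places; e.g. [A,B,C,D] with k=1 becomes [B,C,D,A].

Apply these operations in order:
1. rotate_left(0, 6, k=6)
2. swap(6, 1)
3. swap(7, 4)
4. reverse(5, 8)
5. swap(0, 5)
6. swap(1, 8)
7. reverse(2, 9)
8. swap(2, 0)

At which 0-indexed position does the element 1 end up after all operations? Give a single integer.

After 1 (rotate_left(0, 6, k=6)): [4, 9, 1, 8, 2, 0, 7, 3, 6, 5]
After 2 (swap(6, 1)): [4, 7, 1, 8, 2, 0, 9, 3, 6, 5]
After 3 (swap(7, 4)): [4, 7, 1, 8, 3, 0, 9, 2, 6, 5]
After 4 (reverse(5, 8)): [4, 7, 1, 8, 3, 6, 2, 9, 0, 5]
After 5 (swap(0, 5)): [6, 7, 1, 8, 3, 4, 2, 9, 0, 5]
After 6 (swap(1, 8)): [6, 0, 1, 8, 3, 4, 2, 9, 7, 5]
After 7 (reverse(2, 9)): [6, 0, 5, 7, 9, 2, 4, 3, 8, 1]
After 8 (swap(2, 0)): [5, 0, 6, 7, 9, 2, 4, 3, 8, 1]

Answer: 9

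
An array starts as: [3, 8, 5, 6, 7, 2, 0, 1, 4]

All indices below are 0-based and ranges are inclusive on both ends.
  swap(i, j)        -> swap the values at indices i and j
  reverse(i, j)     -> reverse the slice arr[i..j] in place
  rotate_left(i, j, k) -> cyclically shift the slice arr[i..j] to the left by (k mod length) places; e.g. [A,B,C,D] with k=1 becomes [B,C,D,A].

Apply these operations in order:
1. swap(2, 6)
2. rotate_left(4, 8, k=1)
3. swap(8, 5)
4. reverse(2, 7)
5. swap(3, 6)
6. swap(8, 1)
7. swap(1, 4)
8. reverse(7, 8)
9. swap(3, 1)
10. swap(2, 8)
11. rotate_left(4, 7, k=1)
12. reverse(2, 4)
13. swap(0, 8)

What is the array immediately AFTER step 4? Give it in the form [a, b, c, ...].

After 1 (swap(2, 6)): [3, 8, 0, 6, 7, 2, 5, 1, 4]
After 2 (rotate_left(4, 8, k=1)): [3, 8, 0, 6, 2, 5, 1, 4, 7]
After 3 (swap(8, 5)): [3, 8, 0, 6, 2, 7, 1, 4, 5]
After 4 (reverse(2, 7)): [3, 8, 4, 1, 7, 2, 6, 0, 5]

Answer: [3, 8, 4, 1, 7, 2, 6, 0, 5]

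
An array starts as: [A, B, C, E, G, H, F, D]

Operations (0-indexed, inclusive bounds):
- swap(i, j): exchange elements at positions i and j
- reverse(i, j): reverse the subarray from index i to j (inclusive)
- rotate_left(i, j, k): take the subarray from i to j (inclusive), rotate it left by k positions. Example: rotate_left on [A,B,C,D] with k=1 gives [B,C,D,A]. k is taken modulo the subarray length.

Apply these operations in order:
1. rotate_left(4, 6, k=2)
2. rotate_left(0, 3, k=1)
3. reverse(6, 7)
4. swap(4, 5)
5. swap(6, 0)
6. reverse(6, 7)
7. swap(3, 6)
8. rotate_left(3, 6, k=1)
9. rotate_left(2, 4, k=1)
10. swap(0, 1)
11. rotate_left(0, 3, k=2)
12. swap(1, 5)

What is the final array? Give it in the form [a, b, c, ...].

After 1 (rotate_left(4, 6, k=2)): [A, B, C, E, F, G, H, D]
After 2 (rotate_left(0, 3, k=1)): [B, C, E, A, F, G, H, D]
After 3 (reverse(6, 7)): [B, C, E, A, F, G, D, H]
After 4 (swap(4, 5)): [B, C, E, A, G, F, D, H]
After 5 (swap(6, 0)): [D, C, E, A, G, F, B, H]
After 6 (reverse(6, 7)): [D, C, E, A, G, F, H, B]
After 7 (swap(3, 6)): [D, C, E, H, G, F, A, B]
After 8 (rotate_left(3, 6, k=1)): [D, C, E, G, F, A, H, B]
After 9 (rotate_left(2, 4, k=1)): [D, C, G, F, E, A, H, B]
After 10 (swap(0, 1)): [C, D, G, F, E, A, H, B]
After 11 (rotate_left(0, 3, k=2)): [G, F, C, D, E, A, H, B]
After 12 (swap(1, 5)): [G, A, C, D, E, F, H, B]

Answer: [G, A, C, D, E, F, H, B]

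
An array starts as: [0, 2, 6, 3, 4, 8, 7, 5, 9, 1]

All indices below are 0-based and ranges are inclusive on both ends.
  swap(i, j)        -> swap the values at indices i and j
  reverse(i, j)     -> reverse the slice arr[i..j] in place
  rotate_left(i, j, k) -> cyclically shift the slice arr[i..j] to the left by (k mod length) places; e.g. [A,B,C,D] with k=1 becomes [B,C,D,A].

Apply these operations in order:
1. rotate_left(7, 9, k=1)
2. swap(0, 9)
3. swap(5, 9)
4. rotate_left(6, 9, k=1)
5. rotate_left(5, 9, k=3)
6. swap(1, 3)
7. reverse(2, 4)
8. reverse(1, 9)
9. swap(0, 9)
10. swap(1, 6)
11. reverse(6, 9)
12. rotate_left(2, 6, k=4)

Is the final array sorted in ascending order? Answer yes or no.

Answer: no

Derivation:
After 1 (rotate_left(7, 9, k=1)): [0, 2, 6, 3, 4, 8, 7, 9, 1, 5]
After 2 (swap(0, 9)): [5, 2, 6, 3, 4, 8, 7, 9, 1, 0]
After 3 (swap(5, 9)): [5, 2, 6, 3, 4, 0, 7, 9, 1, 8]
After 4 (rotate_left(6, 9, k=1)): [5, 2, 6, 3, 4, 0, 9, 1, 8, 7]
After 5 (rotate_left(5, 9, k=3)): [5, 2, 6, 3, 4, 8, 7, 0, 9, 1]
After 6 (swap(1, 3)): [5, 3, 6, 2, 4, 8, 7, 0, 9, 1]
After 7 (reverse(2, 4)): [5, 3, 4, 2, 6, 8, 7, 0, 9, 1]
After 8 (reverse(1, 9)): [5, 1, 9, 0, 7, 8, 6, 2, 4, 3]
After 9 (swap(0, 9)): [3, 1, 9, 0, 7, 8, 6, 2, 4, 5]
After 10 (swap(1, 6)): [3, 6, 9, 0, 7, 8, 1, 2, 4, 5]
After 11 (reverse(6, 9)): [3, 6, 9, 0, 7, 8, 5, 4, 2, 1]
After 12 (rotate_left(2, 6, k=4)): [3, 6, 5, 9, 0, 7, 8, 4, 2, 1]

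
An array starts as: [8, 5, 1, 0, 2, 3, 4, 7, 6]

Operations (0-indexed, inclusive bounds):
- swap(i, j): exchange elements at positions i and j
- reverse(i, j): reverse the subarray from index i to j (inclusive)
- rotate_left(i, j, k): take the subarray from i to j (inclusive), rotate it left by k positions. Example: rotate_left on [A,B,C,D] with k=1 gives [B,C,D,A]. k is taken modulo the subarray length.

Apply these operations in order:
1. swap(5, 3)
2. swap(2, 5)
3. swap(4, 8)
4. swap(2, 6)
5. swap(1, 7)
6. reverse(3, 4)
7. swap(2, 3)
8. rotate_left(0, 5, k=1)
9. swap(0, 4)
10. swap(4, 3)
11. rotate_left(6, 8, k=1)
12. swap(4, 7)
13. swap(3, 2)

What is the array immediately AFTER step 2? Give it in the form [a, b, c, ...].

After 1 (swap(5, 3)): [8, 5, 1, 3, 2, 0, 4, 7, 6]
After 2 (swap(2, 5)): [8, 5, 0, 3, 2, 1, 4, 7, 6]

Answer: [8, 5, 0, 3, 2, 1, 4, 7, 6]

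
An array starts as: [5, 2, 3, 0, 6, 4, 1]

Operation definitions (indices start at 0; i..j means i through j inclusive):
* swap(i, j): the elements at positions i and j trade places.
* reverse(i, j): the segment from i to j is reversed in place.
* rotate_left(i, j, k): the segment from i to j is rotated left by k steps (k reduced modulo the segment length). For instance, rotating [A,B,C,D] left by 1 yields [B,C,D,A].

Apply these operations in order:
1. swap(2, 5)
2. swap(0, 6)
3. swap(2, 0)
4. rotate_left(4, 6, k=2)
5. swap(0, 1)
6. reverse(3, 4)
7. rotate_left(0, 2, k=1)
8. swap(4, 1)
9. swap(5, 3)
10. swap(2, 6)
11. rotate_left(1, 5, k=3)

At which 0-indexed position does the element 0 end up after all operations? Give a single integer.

After 1 (swap(2, 5)): [5, 2, 4, 0, 6, 3, 1]
After 2 (swap(0, 6)): [1, 2, 4, 0, 6, 3, 5]
After 3 (swap(2, 0)): [4, 2, 1, 0, 6, 3, 5]
After 4 (rotate_left(4, 6, k=2)): [4, 2, 1, 0, 5, 6, 3]
After 5 (swap(0, 1)): [2, 4, 1, 0, 5, 6, 3]
After 6 (reverse(3, 4)): [2, 4, 1, 5, 0, 6, 3]
After 7 (rotate_left(0, 2, k=1)): [4, 1, 2, 5, 0, 6, 3]
After 8 (swap(4, 1)): [4, 0, 2, 5, 1, 6, 3]
After 9 (swap(5, 3)): [4, 0, 2, 6, 1, 5, 3]
After 10 (swap(2, 6)): [4, 0, 3, 6, 1, 5, 2]
After 11 (rotate_left(1, 5, k=3)): [4, 1, 5, 0, 3, 6, 2]

Answer: 3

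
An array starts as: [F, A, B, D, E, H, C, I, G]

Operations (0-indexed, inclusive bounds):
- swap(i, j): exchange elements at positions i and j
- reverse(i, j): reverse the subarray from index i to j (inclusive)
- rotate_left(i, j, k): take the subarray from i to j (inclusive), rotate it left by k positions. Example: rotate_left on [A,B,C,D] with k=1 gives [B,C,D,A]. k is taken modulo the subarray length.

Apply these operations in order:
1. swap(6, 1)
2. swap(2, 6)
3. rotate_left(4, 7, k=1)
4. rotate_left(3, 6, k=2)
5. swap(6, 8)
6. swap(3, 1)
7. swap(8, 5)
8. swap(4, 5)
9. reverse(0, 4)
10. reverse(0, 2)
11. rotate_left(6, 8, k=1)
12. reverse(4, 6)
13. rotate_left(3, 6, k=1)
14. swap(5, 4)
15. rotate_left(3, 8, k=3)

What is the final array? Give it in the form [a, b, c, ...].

After 1 (swap(6, 1)): [F, C, B, D, E, H, A, I, G]
After 2 (swap(2, 6)): [F, C, A, D, E, H, B, I, G]
After 3 (rotate_left(4, 7, k=1)): [F, C, A, D, H, B, I, E, G]
After 4 (rotate_left(3, 6, k=2)): [F, C, A, B, I, D, H, E, G]
After 5 (swap(6, 8)): [F, C, A, B, I, D, G, E, H]
After 6 (swap(3, 1)): [F, B, A, C, I, D, G, E, H]
After 7 (swap(8, 5)): [F, B, A, C, I, H, G, E, D]
After 8 (swap(4, 5)): [F, B, A, C, H, I, G, E, D]
After 9 (reverse(0, 4)): [H, C, A, B, F, I, G, E, D]
After 10 (reverse(0, 2)): [A, C, H, B, F, I, G, E, D]
After 11 (rotate_left(6, 8, k=1)): [A, C, H, B, F, I, E, D, G]
After 12 (reverse(4, 6)): [A, C, H, B, E, I, F, D, G]
After 13 (rotate_left(3, 6, k=1)): [A, C, H, E, I, F, B, D, G]
After 14 (swap(5, 4)): [A, C, H, E, F, I, B, D, G]
After 15 (rotate_left(3, 8, k=3)): [A, C, H, B, D, G, E, F, I]

Answer: [A, C, H, B, D, G, E, F, I]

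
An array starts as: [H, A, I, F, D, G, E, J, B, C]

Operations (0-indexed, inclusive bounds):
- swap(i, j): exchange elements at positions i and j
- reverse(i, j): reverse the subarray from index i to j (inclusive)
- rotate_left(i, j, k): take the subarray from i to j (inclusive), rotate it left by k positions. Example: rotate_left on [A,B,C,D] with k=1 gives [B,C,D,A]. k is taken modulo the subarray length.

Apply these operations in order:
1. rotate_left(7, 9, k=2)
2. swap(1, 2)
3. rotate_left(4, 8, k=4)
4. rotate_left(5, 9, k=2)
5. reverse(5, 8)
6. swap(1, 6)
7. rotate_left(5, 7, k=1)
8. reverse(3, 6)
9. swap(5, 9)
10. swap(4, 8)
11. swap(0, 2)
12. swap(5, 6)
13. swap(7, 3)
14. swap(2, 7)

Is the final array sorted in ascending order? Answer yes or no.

Answer: yes

Derivation:
After 1 (rotate_left(7, 9, k=2)): [H, A, I, F, D, G, E, C, J, B]
After 2 (swap(1, 2)): [H, I, A, F, D, G, E, C, J, B]
After 3 (rotate_left(4, 8, k=4)): [H, I, A, F, J, D, G, E, C, B]
After 4 (rotate_left(5, 9, k=2)): [H, I, A, F, J, E, C, B, D, G]
After 5 (reverse(5, 8)): [H, I, A, F, J, D, B, C, E, G]
After 6 (swap(1, 6)): [H, B, A, F, J, D, I, C, E, G]
After 7 (rotate_left(5, 7, k=1)): [H, B, A, F, J, I, C, D, E, G]
After 8 (reverse(3, 6)): [H, B, A, C, I, J, F, D, E, G]
After 9 (swap(5, 9)): [H, B, A, C, I, G, F, D, E, J]
After 10 (swap(4, 8)): [H, B, A, C, E, G, F, D, I, J]
After 11 (swap(0, 2)): [A, B, H, C, E, G, F, D, I, J]
After 12 (swap(5, 6)): [A, B, H, C, E, F, G, D, I, J]
After 13 (swap(7, 3)): [A, B, H, D, E, F, G, C, I, J]
After 14 (swap(2, 7)): [A, B, C, D, E, F, G, H, I, J]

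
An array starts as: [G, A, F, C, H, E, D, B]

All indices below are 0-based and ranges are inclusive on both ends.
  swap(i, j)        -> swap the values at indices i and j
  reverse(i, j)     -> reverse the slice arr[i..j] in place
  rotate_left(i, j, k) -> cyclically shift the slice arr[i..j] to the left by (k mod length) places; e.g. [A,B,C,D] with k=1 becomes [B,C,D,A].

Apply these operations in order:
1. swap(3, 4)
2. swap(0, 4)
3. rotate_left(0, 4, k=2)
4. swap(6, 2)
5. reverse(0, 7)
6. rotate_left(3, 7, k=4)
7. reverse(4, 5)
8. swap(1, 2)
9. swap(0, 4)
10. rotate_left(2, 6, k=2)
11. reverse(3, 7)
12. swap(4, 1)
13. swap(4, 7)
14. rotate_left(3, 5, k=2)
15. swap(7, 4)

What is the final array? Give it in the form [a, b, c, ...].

Answer: [C, F, B, G, E, A, D, H]

Derivation:
After 1 (swap(3, 4)): [G, A, F, H, C, E, D, B]
After 2 (swap(0, 4)): [C, A, F, H, G, E, D, B]
After 3 (rotate_left(0, 4, k=2)): [F, H, G, C, A, E, D, B]
After 4 (swap(6, 2)): [F, H, D, C, A, E, G, B]
After 5 (reverse(0, 7)): [B, G, E, A, C, D, H, F]
After 6 (rotate_left(3, 7, k=4)): [B, G, E, F, A, C, D, H]
After 7 (reverse(4, 5)): [B, G, E, F, C, A, D, H]
After 8 (swap(1, 2)): [B, E, G, F, C, A, D, H]
After 9 (swap(0, 4)): [C, E, G, F, B, A, D, H]
After 10 (rotate_left(2, 6, k=2)): [C, E, B, A, D, G, F, H]
After 11 (reverse(3, 7)): [C, E, B, H, F, G, D, A]
After 12 (swap(4, 1)): [C, F, B, H, E, G, D, A]
After 13 (swap(4, 7)): [C, F, B, H, A, G, D, E]
After 14 (rotate_left(3, 5, k=2)): [C, F, B, G, H, A, D, E]
After 15 (swap(7, 4)): [C, F, B, G, E, A, D, H]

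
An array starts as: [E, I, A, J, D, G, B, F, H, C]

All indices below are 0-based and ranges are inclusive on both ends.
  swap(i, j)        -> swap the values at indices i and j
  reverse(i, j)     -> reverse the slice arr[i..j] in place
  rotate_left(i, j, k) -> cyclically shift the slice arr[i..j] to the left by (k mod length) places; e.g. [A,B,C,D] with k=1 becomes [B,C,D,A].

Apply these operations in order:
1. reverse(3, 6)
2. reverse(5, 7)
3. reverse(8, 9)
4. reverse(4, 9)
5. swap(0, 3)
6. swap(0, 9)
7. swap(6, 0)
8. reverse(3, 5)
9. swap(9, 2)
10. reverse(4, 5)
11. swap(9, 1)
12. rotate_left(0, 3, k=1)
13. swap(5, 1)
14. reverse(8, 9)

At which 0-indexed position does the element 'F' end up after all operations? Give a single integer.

After 1 (reverse(3, 6)): [E, I, A, B, G, D, J, F, H, C]
After 2 (reverse(5, 7)): [E, I, A, B, G, F, J, D, H, C]
After 3 (reverse(8, 9)): [E, I, A, B, G, F, J, D, C, H]
After 4 (reverse(4, 9)): [E, I, A, B, H, C, D, J, F, G]
After 5 (swap(0, 3)): [B, I, A, E, H, C, D, J, F, G]
After 6 (swap(0, 9)): [G, I, A, E, H, C, D, J, F, B]
After 7 (swap(6, 0)): [D, I, A, E, H, C, G, J, F, B]
After 8 (reverse(3, 5)): [D, I, A, C, H, E, G, J, F, B]
After 9 (swap(9, 2)): [D, I, B, C, H, E, G, J, F, A]
After 10 (reverse(4, 5)): [D, I, B, C, E, H, G, J, F, A]
After 11 (swap(9, 1)): [D, A, B, C, E, H, G, J, F, I]
After 12 (rotate_left(0, 3, k=1)): [A, B, C, D, E, H, G, J, F, I]
After 13 (swap(5, 1)): [A, H, C, D, E, B, G, J, F, I]
After 14 (reverse(8, 9)): [A, H, C, D, E, B, G, J, I, F]

Answer: 9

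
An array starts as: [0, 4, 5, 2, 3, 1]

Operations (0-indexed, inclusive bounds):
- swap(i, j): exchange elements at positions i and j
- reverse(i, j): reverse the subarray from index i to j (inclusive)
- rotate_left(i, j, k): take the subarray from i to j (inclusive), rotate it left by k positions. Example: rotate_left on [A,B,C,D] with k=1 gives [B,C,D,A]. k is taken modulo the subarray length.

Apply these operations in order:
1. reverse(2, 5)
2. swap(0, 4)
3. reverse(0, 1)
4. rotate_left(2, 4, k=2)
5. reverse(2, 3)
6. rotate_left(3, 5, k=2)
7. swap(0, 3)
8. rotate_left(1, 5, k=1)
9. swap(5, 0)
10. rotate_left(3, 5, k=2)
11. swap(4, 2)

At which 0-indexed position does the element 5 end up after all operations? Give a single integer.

Answer: 3

Derivation:
After 1 (reverse(2, 5)): [0, 4, 1, 3, 2, 5]
After 2 (swap(0, 4)): [2, 4, 1, 3, 0, 5]
After 3 (reverse(0, 1)): [4, 2, 1, 3, 0, 5]
After 4 (rotate_left(2, 4, k=2)): [4, 2, 0, 1, 3, 5]
After 5 (reverse(2, 3)): [4, 2, 1, 0, 3, 5]
After 6 (rotate_left(3, 5, k=2)): [4, 2, 1, 5, 0, 3]
After 7 (swap(0, 3)): [5, 2, 1, 4, 0, 3]
After 8 (rotate_left(1, 5, k=1)): [5, 1, 4, 0, 3, 2]
After 9 (swap(5, 0)): [2, 1, 4, 0, 3, 5]
After 10 (rotate_left(3, 5, k=2)): [2, 1, 4, 5, 0, 3]
After 11 (swap(4, 2)): [2, 1, 0, 5, 4, 3]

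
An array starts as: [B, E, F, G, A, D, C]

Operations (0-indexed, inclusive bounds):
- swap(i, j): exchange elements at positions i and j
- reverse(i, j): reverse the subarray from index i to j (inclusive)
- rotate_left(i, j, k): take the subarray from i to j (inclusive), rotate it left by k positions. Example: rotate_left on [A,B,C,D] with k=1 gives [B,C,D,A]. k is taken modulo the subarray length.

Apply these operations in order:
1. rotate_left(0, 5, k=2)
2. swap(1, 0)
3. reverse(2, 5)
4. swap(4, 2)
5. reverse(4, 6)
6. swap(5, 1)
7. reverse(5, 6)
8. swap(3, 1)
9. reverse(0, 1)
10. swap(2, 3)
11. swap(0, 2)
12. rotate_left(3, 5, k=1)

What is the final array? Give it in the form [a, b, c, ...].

Answer: [A, G, B, C, E, D, F]

Derivation:
After 1 (rotate_left(0, 5, k=2)): [F, G, A, D, B, E, C]
After 2 (swap(1, 0)): [G, F, A, D, B, E, C]
After 3 (reverse(2, 5)): [G, F, E, B, D, A, C]
After 4 (swap(4, 2)): [G, F, D, B, E, A, C]
After 5 (reverse(4, 6)): [G, F, D, B, C, A, E]
After 6 (swap(5, 1)): [G, A, D, B, C, F, E]
After 7 (reverse(5, 6)): [G, A, D, B, C, E, F]
After 8 (swap(3, 1)): [G, B, D, A, C, E, F]
After 9 (reverse(0, 1)): [B, G, D, A, C, E, F]
After 10 (swap(2, 3)): [B, G, A, D, C, E, F]
After 11 (swap(0, 2)): [A, G, B, D, C, E, F]
After 12 (rotate_left(3, 5, k=1)): [A, G, B, C, E, D, F]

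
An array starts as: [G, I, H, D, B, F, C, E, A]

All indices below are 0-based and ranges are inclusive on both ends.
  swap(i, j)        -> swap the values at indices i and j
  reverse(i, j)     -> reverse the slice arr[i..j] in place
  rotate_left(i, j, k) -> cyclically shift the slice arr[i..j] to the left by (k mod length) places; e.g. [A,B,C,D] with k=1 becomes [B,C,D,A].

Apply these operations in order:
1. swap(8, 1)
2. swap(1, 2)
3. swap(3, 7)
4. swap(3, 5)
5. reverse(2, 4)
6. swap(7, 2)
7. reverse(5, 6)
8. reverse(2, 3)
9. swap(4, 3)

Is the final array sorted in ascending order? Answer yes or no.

Answer: no

Derivation:
After 1 (swap(8, 1)): [G, A, H, D, B, F, C, E, I]
After 2 (swap(1, 2)): [G, H, A, D, B, F, C, E, I]
After 3 (swap(3, 7)): [G, H, A, E, B, F, C, D, I]
After 4 (swap(3, 5)): [G, H, A, F, B, E, C, D, I]
After 5 (reverse(2, 4)): [G, H, B, F, A, E, C, D, I]
After 6 (swap(7, 2)): [G, H, D, F, A, E, C, B, I]
After 7 (reverse(5, 6)): [G, H, D, F, A, C, E, B, I]
After 8 (reverse(2, 3)): [G, H, F, D, A, C, E, B, I]
After 9 (swap(4, 3)): [G, H, F, A, D, C, E, B, I]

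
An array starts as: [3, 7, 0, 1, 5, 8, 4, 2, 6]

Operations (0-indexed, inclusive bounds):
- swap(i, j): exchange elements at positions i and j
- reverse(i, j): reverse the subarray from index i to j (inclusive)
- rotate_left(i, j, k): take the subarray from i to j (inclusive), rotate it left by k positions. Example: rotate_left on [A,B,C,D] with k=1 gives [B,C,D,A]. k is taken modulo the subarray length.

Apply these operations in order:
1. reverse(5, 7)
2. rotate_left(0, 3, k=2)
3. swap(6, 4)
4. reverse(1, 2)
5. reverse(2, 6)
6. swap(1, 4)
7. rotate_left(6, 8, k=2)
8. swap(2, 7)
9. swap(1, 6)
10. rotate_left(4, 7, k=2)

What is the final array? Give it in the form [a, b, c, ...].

After 1 (reverse(5, 7)): [3, 7, 0, 1, 5, 2, 4, 8, 6]
After 2 (rotate_left(0, 3, k=2)): [0, 1, 3, 7, 5, 2, 4, 8, 6]
After 3 (swap(6, 4)): [0, 1, 3, 7, 4, 2, 5, 8, 6]
After 4 (reverse(1, 2)): [0, 3, 1, 7, 4, 2, 5, 8, 6]
After 5 (reverse(2, 6)): [0, 3, 5, 2, 4, 7, 1, 8, 6]
After 6 (swap(1, 4)): [0, 4, 5, 2, 3, 7, 1, 8, 6]
After 7 (rotate_left(6, 8, k=2)): [0, 4, 5, 2, 3, 7, 6, 1, 8]
After 8 (swap(2, 7)): [0, 4, 1, 2, 3, 7, 6, 5, 8]
After 9 (swap(1, 6)): [0, 6, 1, 2, 3, 7, 4, 5, 8]
After 10 (rotate_left(4, 7, k=2)): [0, 6, 1, 2, 4, 5, 3, 7, 8]

Answer: [0, 6, 1, 2, 4, 5, 3, 7, 8]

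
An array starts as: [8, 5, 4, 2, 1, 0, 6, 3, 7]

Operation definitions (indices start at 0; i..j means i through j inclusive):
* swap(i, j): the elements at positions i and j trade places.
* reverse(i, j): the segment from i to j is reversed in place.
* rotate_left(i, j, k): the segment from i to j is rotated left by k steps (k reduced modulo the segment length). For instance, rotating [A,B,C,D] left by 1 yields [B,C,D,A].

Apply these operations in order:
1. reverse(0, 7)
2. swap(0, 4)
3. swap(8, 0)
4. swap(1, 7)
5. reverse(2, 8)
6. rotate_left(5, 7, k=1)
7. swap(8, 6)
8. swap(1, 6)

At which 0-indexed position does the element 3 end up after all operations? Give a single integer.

Answer: 5

Derivation:
After 1 (reverse(0, 7)): [3, 6, 0, 1, 2, 4, 5, 8, 7]
After 2 (swap(0, 4)): [2, 6, 0, 1, 3, 4, 5, 8, 7]
After 3 (swap(8, 0)): [7, 6, 0, 1, 3, 4, 5, 8, 2]
After 4 (swap(1, 7)): [7, 8, 0, 1, 3, 4, 5, 6, 2]
After 5 (reverse(2, 8)): [7, 8, 2, 6, 5, 4, 3, 1, 0]
After 6 (rotate_left(5, 7, k=1)): [7, 8, 2, 6, 5, 3, 1, 4, 0]
After 7 (swap(8, 6)): [7, 8, 2, 6, 5, 3, 0, 4, 1]
After 8 (swap(1, 6)): [7, 0, 2, 6, 5, 3, 8, 4, 1]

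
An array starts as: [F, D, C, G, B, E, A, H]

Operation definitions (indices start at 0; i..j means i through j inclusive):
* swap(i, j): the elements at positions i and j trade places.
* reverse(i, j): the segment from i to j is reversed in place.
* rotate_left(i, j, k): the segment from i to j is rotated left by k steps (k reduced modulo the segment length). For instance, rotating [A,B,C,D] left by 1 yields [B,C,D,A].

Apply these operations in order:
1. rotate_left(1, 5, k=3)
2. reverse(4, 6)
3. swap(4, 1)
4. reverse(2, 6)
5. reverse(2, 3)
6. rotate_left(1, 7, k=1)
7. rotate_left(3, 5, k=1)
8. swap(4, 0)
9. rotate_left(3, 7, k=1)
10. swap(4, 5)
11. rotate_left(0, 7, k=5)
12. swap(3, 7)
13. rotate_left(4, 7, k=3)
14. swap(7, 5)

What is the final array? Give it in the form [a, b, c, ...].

Answer: [B, A, D, H, E, F, C, G]

Derivation:
After 1 (rotate_left(1, 5, k=3)): [F, B, E, D, C, G, A, H]
After 2 (reverse(4, 6)): [F, B, E, D, A, G, C, H]
After 3 (swap(4, 1)): [F, A, E, D, B, G, C, H]
After 4 (reverse(2, 6)): [F, A, C, G, B, D, E, H]
After 5 (reverse(2, 3)): [F, A, G, C, B, D, E, H]
After 6 (rotate_left(1, 7, k=1)): [F, G, C, B, D, E, H, A]
After 7 (rotate_left(3, 5, k=1)): [F, G, C, D, E, B, H, A]
After 8 (swap(4, 0)): [E, G, C, D, F, B, H, A]
After 9 (rotate_left(3, 7, k=1)): [E, G, C, F, B, H, A, D]
After 10 (swap(4, 5)): [E, G, C, F, H, B, A, D]
After 11 (rotate_left(0, 7, k=5)): [B, A, D, E, G, C, F, H]
After 12 (swap(3, 7)): [B, A, D, H, G, C, F, E]
After 13 (rotate_left(4, 7, k=3)): [B, A, D, H, E, G, C, F]
After 14 (swap(7, 5)): [B, A, D, H, E, F, C, G]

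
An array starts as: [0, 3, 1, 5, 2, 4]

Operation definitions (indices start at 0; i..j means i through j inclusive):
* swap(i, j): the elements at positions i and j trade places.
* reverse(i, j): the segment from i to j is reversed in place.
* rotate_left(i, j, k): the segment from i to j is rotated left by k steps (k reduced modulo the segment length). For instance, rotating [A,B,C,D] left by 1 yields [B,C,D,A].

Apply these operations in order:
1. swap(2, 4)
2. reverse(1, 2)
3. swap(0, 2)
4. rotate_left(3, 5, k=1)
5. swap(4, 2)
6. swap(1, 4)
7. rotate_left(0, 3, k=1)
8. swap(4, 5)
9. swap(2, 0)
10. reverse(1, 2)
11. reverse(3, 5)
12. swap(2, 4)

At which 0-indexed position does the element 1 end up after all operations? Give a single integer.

Answer: 0

Derivation:
After 1 (swap(2, 4)): [0, 3, 2, 5, 1, 4]
After 2 (reverse(1, 2)): [0, 2, 3, 5, 1, 4]
After 3 (swap(0, 2)): [3, 2, 0, 5, 1, 4]
After 4 (rotate_left(3, 5, k=1)): [3, 2, 0, 1, 4, 5]
After 5 (swap(4, 2)): [3, 2, 4, 1, 0, 5]
After 6 (swap(1, 4)): [3, 0, 4, 1, 2, 5]
After 7 (rotate_left(0, 3, k=1)): [0, 4, 1, 3, 2, 5]
After 8 (swap(4, 5)): [0, 4, 1, 3, 5, 2]
After 9 (swap(2, 0)): [1, 4, 0, 3, 5, 2]
After 10 (reverse(1, 2)): [1, 0, 4, 3, 5, 2]
After 11 (reverse(3, 5)): [1, 0, 4, 2, 5, 3]
After 12 (swap(2, 4)): [1, 0, 5, 2, 4, 3]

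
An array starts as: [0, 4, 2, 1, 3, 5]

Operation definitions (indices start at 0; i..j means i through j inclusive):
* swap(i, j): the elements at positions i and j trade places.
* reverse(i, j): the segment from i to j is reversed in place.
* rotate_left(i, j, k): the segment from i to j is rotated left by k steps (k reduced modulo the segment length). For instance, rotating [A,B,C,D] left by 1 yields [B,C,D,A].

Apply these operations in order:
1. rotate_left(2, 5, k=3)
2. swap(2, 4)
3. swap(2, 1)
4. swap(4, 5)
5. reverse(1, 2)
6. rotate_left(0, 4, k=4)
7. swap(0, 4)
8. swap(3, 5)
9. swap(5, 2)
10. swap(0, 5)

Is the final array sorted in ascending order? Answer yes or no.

Answer: no

Derivation:
After 1 (rotate_left(2, 5, k=3)): [0, 4, 5, 2, 1, 3]
After 2 (swap(2, 4)): [0, 4, 1, 2, 5, 3]
After 3 (swap(2, 1)): [0, 1, 4, 2, 5, 3]
After 4 (swap(4, 5)): [0, 1, 4, 2, 3, 5]
After 5 (reverse(1, 2)): [0, 4, 1, 2, 3, 5]
After 6 (rotate_left(0, 4, k=4)): [3, 0, 4, 1, 2, 5]
After 7 (swap(0, 4)): [2, 0, 4, 1, 3, 5]
After 8 (swap(3, 5)): [2, 0, 4, 5, 3, 1]
After 9 (swap(5, 2)): [2, 0, 1, 5, 3, 4]
After 10 (swap(0, 5)): [4, 0, 1, 5, 3, 2]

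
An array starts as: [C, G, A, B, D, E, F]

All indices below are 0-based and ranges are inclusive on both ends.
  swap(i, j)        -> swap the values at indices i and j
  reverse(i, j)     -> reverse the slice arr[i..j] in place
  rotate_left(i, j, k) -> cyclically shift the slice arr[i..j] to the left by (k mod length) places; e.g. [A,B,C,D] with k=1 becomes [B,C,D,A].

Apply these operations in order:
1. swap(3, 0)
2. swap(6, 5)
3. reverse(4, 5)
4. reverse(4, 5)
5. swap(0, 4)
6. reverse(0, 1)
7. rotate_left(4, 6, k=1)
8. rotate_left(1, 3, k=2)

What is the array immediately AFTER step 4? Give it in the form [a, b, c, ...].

Answer: [B, G, A, C, D, F, E]

Derivation:
After 1 (swap(3, 0)): [B, G, A, C, D, E, F]
After 2 (swap(6, 5)): [B, G, A, C, D, F, E]
After 3 (reverse(4, 5)): [B, G, A, C, F, D, E]
After 4 (reverse(4, 5)): [B, G, A, C, D, F, E]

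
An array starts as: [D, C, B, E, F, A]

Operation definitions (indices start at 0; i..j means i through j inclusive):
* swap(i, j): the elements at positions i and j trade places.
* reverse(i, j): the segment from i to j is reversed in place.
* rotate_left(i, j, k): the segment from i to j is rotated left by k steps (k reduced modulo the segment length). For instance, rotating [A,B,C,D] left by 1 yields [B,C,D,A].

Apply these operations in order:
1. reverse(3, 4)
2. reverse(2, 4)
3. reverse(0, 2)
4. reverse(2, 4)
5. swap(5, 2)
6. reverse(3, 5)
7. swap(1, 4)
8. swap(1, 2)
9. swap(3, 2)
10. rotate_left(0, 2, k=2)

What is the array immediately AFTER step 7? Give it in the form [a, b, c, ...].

Answer: [E, D, A, B, C, F]

Derivation:
After 1 (reverse(3, 4)): [D, C, B, F, E, A]
After 2 (reverse(2, 4)): [D, C, E, F, B, A]
After 3 (reverse(0, 2)): [E, C, D, F, B, A]
After 4 (reverse(2, 4)): [E, C, B, F, D, A]
After 5 (swap(5, 2)): [E, C, A, F, D, B]
After 6 (reverse(3, 5)): [E, C, A, B, D, F]
After 7 (swap(1, 4)): [E, D, A, B, C, F]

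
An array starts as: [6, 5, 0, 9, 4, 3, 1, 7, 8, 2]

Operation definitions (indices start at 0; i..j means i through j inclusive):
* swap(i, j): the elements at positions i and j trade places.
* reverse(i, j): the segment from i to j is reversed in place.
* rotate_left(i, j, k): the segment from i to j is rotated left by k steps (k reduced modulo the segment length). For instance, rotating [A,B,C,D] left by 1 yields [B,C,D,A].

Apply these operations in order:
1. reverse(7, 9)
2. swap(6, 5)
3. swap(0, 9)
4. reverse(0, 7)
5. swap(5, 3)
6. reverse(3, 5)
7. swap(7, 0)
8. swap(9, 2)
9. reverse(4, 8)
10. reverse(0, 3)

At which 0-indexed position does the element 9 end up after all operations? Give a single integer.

Answer: 8

Derivation:
After 1 (reverse(7, 9)): [6, 5, 0, 9, 4, 3, 1, 2, 8, 7]
After 2 (swap(6, 5)): [6, 5, 0, 9, 4, 1, 3, 2, 8, 7]
After 3 (swap(0, 9)): [7, 5, 0, 9, 4, 1, 3, 2, 8, 6]
After 4 (reverse(0, 7)): [2, 3, 1, 4, 9, 0, 5, 7, 8, 6]
After 5 (swap(5, 3)): [2, 3, 1, 0, 9, 4, 5, 7, 8, 6]
After 6 (reverse(3, 5)): [2, 3, 1, 4, 9, 0, 5, 7, 8, 6]
After 7 (swap(7, 0)): [7, 3, 1, 4, 9, 0, 5, 2, 8, 6]
After 8 (swap(9, 2)): [7, 3, 6, 4, 9, 0, 5, 2, 8, 1]
After 9 (reverse(4, 8)): [7, 3, 6, 4, 8, 2, 5, 0, 9, 1]
After 10 (reverse(0, 3)): [4, 6, 3, 7, 8, 2, 5, 0, 9, 1]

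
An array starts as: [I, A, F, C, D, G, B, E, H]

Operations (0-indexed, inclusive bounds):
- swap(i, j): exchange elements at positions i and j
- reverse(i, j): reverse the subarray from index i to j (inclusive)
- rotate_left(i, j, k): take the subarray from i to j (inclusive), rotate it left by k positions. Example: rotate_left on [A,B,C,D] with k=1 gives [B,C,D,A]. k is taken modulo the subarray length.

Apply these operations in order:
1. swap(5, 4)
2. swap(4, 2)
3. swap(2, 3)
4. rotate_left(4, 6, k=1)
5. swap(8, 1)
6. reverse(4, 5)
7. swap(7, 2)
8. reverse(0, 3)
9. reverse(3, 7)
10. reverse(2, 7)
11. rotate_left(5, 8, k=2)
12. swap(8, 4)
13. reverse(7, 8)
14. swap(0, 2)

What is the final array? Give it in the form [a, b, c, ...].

Answer: [I, E, G, B, C, H, A, D, F]

Derivation:
After 1 (swap(5, 4)): [I, A, F, C, G, D, B, E, H]
After 2 (swap(4, 2)): [I, A, G, C, F, D, B, E, H]
After 3 (swap(2, 3)): [I, A, C, G, F, D, B, E, H]
After 4 (rotate_left(4, 6, k=1)): [I, A, C, G, D, B, F, E, H]
After 5 (swap(8, 1)): [I, H, C, G, D, B, F, E, A]
After 6 (reverse(4, 5)): [I, H, C, G, B, D, F, E, A]
After 7 (swap(7, 2)): [I, H, E, G, B, D, F, C, A]
After 8 (reverse(0, 3)): [G, E, H, I, B, D, F, C, A]
After 9 (reverse(3, 7)): [G, E, H, C, F, D, B, I, A]
After 10 (reverse(2, 7)): [G, E, I, B, D, F, C, H, A]
After 11 (rotate_left(5, 8, k=2)): [G, E, I, B, D, H, A, F, C]
After 12 (swap(8, 4)): [G, E, I, B, C, H, A, F, D]
After 13 (reverse(7, 8)): [G, E, I, B, C, H, A, D, F]
After 14 (swap(0, 2)): [I, E, G, B, C, H, A, D, F]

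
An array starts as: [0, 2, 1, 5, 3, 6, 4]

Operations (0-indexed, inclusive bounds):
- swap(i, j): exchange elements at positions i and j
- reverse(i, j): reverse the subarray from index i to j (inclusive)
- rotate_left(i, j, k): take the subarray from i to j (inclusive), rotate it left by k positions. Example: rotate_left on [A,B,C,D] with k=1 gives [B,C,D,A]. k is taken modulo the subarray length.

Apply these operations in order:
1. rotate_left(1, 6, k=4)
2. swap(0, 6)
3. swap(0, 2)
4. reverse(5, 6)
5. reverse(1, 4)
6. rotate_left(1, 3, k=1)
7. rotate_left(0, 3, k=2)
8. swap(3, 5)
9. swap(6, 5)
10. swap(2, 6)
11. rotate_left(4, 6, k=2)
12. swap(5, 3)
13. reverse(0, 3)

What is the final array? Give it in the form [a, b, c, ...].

Answer: [6, 2, 1, 3, 4, 0, 5]

Derivation:
After 1 (rotate_left(1, 6, k=4)): [0, 6, 4, 2, 1, 5, 3]
After 2 (swap(0, 6)): [3, 6, 4, 2, 1, 5, 0]
After 3 (swap(0, 2)): [4, 6, 3, 2, 1, 5, 0]
After 4 (reverse(5, 6)): [4, 6, 3, 2, 1, 0, 5]
After 5 (reverse(1, 4)): [4, 1, 2, 3, 6, 0, 5]
After 6 (rotate_left(1, 3, k=1)): [4, 2, 3, 1, 6, 0, 5]
After 7 (rotate_left(0, 3, k=2)): [3, 1, 4, 2, 6, 0, 5]
After 8 (swap(3, 5)): [3, 1, 4, 0, 6, 2, 5]
After 9 (swap(6, 5)): [3, 1, 4, 0, 6, 5, 2]
After 10 (swap(2, 6)): [3, 1, 2, 0, 6, 5, 4]
After 11 (rotate_left(4, 6, k=2)): [3, 1, 2, 0, 4, 6, 5]
After 12 (swap(5, 3)): [3, 1, 2, 6, 4, 0, 5]
After 13 (reverse(0, 3)): [6, 2, 1, 3, 4, 0, 5]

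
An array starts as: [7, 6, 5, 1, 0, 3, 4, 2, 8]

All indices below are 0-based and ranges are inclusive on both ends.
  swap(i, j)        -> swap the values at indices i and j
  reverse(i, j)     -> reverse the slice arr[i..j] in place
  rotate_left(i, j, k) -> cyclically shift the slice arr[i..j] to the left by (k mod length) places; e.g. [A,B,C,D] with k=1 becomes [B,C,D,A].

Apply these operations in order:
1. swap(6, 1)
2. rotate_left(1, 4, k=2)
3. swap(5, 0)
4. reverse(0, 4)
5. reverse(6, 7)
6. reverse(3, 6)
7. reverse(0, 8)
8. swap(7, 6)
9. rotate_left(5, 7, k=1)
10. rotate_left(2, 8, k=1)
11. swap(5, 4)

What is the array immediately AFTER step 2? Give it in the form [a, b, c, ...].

After 1 (swap(6, 1)): [7, 4, 5, 1, 0, 3, 6, 2, 8]
After 2 (rotate_left(1, 4, k=2)): [7, 1, 0, 4, 5, 3, 6, 2, 8]

Answer: [7, 1, 0, 4, 5, 3, 6, 2, 8]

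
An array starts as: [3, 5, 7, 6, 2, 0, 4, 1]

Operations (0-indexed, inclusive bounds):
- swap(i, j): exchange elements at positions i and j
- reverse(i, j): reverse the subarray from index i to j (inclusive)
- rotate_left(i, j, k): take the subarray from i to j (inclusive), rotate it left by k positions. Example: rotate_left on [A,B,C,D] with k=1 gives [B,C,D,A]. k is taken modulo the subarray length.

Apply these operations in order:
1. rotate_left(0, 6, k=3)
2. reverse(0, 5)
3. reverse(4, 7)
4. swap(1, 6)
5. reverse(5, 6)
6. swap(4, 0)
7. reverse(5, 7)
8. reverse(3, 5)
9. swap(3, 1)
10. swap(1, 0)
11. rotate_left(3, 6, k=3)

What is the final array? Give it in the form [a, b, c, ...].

Answer: [2, 1, 4, 7, 6, 5, 0, 3]

Derivation:
After 1 (rotate_left(0, 6, k=3)): [6, 2, 0, 4, 3, 5, 7, 1]
After 2 (reverse(0, 5)): [5, 3, 4, 0, 2, 6, 7, 1]
After 3 (reverse(4, 7)): [5, 3, 4, 0, 1, 7, 6, 2]
After 4 (swap(1, 6)): [5, 6, 4, 0, 1, 7, 3, 2]
After 5 (reverse(5, 6)): [5, 6, 4, 0, 1, 3, 7, 2]
After 6 (swap(4, 0)): [1, 6, 4, 0, 5, 3, 7, 2]
After 7 (reverse(5, 7)): [1, 6, 4, 0, 5, 2, 7, 3]
After 8 (reverse(3, 5)): [1, 6, 4, 2, 5, 0, 7, 3]
After 9 (swap(3, 1)): [1, 2, 4, 6, 5, 0, 7, 3]
After 10 (swap(1, 0)): [2, 1, 4, 6, 5, 0, 7, 3]
After 11 (rotate_left(3, 6, k=3)): [2, 1, 4, 7, 6, 5, 0, 3]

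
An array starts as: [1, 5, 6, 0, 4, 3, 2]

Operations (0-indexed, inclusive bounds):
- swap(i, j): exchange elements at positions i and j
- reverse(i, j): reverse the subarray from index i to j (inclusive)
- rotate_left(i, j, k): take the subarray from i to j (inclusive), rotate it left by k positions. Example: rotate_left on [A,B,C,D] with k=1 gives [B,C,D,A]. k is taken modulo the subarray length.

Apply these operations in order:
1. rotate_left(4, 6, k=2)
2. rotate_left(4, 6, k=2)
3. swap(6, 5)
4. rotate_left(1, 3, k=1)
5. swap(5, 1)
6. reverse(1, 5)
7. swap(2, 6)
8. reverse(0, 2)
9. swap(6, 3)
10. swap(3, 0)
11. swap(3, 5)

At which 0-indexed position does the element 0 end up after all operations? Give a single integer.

After 1 (rotate_left(4, 6, k=2)): [1, 5, 6, 0, 2, 4, 3]
After 2 (rotate_left(4, 6, k=2)): [1, 5, 6, 0, 3, 2, 4]
After 3 (swap(6, 5)): [1, 5, 6, 0, 3, 4, 2]
After 4 (rotate_left(1, 3, k=1)): [1, 6, 0, 5, 3, 4, 2]
After 5 (swap(5, 1)): [1, 4, 0, 5, 3, 6, 2]
After 6 (reverse(1, 5)): [1, 6, 3, 5, 0, 4, 2]
After 7 (swap(2, 6)): [1, 6, 2, 5, 0, 4, 3]
After 8 (reverse(0, 2)): [2, 6, 1, 5, 0, 4, 3]
After 9 (swap(6, 3)): [2, 6, 1, 3, 0, 4, 5]
After 10 (swap(3, 0)): [3, 6, 1, 2, 0, 4, 5]
After 11 (swap(3, 5)): [3, 6, 1, 4, 0, 2, 5]

Answer: 4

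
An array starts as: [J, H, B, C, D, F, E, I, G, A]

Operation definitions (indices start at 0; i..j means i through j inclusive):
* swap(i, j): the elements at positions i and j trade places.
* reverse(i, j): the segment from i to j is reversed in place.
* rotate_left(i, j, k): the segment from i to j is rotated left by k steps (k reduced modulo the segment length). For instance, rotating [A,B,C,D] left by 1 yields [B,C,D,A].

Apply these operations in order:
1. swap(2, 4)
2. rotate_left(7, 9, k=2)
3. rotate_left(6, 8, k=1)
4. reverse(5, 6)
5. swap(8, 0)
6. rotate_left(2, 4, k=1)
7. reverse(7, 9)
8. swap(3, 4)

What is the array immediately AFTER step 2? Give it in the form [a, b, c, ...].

Answer: [J, H, D, C, B, F, E, A, I, G]

Derivation:
After 1 (swap(2, 4)): [J, H, D, C, B, F, E, I, G, A]
After 2 (rotate_left(7, 9, k=2)): [J, H, D, C, B, F, E, A, I, G]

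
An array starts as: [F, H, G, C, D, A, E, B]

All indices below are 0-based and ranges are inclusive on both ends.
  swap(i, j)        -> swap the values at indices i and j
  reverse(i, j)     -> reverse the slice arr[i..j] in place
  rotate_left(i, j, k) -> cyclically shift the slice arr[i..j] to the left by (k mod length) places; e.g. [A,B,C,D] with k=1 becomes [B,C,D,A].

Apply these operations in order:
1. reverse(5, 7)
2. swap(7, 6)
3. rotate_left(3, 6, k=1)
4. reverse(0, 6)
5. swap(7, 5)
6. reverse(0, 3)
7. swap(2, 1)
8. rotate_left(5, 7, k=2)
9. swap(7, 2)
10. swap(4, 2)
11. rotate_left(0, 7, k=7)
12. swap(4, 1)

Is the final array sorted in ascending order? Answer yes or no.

After 1 (reverse(5, 7)): [F, H, G, C, D, B, E, A]
After 2 (swap(7, 6)): [F, H, G, C, D, B, A, E]
After 3 (rotate_left(3, 6, k=1)): [F, H, G, D, B, A, C, E]
After 4 (reverse(0, 6)): [C, A, B, D, G, H, F, E]
After 5 (swap(7, 5)): [C, A, B, D, G, E, F, H]
After 6 (reverse(0, 3)): [D, B, A, C, G, E, F, H]
After 7 (swap(2, 1)): [D, A, B, C, G, E, F, H]
After 8 (rotate_left(5, 7, k=2)): [D, A, B, C, G, H, E, F]
After 9 (swap(7, 2)): [D, A, F, C, G, H, E, B]
After 10 (swap(4, 2)): [D, A, G, C, F, H, E, B]
After 11 (rotate_left(0, 7, k=7)): [B, D, A, G, C, F, H, E]
After 12 (swap(4, 1)): [B, C, A, G, D, F, H, E]

Answer: no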